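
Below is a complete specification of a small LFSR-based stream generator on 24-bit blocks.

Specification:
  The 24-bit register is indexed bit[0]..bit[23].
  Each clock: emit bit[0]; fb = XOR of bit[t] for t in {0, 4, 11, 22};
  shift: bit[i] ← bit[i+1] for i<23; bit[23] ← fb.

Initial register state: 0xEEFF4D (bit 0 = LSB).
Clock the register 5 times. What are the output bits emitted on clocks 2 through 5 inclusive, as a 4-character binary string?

reg_0 = 0xEEFF4D
clock 1: out=1, reg = 0xF77FA6
clock 2: out=0, reg = 0x7BBFD3
clock 3: out=1, reg = 0x3DDFE9
clock 4: out=1, reg = 0x1EEFF4
clock 5: out=0, reg = 0x0F77FA

0110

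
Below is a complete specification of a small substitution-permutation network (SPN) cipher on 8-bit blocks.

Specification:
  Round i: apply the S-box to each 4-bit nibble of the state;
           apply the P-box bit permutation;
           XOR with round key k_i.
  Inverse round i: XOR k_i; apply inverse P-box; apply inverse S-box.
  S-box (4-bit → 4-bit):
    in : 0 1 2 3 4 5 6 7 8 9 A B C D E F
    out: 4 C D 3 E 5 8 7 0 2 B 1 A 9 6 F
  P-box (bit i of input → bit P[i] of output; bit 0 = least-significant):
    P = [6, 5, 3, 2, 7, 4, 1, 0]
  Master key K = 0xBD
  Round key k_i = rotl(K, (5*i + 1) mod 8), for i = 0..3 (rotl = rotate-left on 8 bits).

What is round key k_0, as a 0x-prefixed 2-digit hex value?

0x7B

K = 0xBD
k_0 = rotl(K, (5*0+1) mod 8) = rotl(K, 1) = 0x7B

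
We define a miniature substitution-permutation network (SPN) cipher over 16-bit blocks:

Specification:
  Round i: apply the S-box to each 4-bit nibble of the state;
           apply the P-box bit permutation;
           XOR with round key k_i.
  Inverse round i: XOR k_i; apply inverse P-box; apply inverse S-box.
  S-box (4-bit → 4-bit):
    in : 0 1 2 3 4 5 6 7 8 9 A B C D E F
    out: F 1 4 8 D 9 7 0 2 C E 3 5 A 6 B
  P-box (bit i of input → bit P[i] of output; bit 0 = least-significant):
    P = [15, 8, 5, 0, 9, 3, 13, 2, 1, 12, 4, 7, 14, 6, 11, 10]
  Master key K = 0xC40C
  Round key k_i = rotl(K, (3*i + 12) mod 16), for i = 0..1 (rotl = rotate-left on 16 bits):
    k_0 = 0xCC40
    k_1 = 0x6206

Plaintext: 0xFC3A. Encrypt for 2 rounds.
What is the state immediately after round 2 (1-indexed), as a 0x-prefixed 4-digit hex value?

s_0 = plaintext = 0xFC3A
s_1 = Round(s_0, k_0) = 0x8937
s_2 = Round(s_1, k_1) = 0x62D2

0x62D2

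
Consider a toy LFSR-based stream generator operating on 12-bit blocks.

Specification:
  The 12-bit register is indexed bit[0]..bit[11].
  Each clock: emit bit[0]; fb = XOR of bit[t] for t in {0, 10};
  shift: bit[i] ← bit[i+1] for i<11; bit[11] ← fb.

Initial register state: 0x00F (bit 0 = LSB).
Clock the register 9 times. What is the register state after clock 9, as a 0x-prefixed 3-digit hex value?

reg_0 = 0x00F
clock 1: out=1, reg = 0x807
clock 2: out=1, reg = 0xC03
clock 3: out=1, reg = 0x601
clock 4: out=1, reg = 0x300
clock 5: out=0, reg = 0x180
clock 6: out=0, reg = 0x0C0
clock 7: out=0, reg = 0x060
clock 8: out=0, reg = 0x030
clock 9: out=0, reg = 0x018

0x018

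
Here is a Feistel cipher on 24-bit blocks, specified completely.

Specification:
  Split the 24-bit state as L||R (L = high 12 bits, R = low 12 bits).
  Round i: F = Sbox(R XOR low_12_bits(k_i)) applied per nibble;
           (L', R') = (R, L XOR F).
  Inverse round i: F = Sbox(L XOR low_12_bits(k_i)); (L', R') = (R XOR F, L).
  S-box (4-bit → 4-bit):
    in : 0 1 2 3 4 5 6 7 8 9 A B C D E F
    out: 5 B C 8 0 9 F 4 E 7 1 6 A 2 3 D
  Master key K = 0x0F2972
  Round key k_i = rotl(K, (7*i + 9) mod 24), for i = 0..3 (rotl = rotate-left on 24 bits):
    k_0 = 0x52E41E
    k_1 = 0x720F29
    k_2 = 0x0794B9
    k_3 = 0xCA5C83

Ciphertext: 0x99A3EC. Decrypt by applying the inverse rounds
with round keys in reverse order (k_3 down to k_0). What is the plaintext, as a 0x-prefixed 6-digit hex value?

0xEB83B6

s_0 = ciphertext = 0x99A3EC
s_1 = InvRound(s_0, k_3) = 0xA5B99A
s_2 = InvRound(s_1, k_2) = 0xAA6A5B
s_3 = InvRound(s_2, k_1) = 0x3B6AA6
s_4 = InvRound(s_3, k_0) = 0xEB83B6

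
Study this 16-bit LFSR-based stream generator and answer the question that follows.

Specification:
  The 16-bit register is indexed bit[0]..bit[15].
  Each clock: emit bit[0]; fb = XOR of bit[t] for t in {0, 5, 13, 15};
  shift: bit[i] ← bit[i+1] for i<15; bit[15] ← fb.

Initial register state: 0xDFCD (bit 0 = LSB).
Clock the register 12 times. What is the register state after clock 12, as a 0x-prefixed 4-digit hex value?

reg_0 = 0xDFCD
clock 1: out=1, reg = 0x6FE6
clock 2: out=0, reg = 0x37F3
clock 3: out=1, reg = 0x9BF9
clock 4: out=1, reg = 0xCDFC
clock 5: out=0, reg = 0x66FE
clock 6: out=0, reg = 0x337F
clock 7: out=1, reg = 0x99BF
clock 8: out=1, reg = 0xCCDF
clock 9: out=1, reg = 0x666F
clock 10: out=1, reg = 0xB337
clock 11: out=1, reg = 0x599B
clock 12: out=1, reg = 0xACCD

0xACCD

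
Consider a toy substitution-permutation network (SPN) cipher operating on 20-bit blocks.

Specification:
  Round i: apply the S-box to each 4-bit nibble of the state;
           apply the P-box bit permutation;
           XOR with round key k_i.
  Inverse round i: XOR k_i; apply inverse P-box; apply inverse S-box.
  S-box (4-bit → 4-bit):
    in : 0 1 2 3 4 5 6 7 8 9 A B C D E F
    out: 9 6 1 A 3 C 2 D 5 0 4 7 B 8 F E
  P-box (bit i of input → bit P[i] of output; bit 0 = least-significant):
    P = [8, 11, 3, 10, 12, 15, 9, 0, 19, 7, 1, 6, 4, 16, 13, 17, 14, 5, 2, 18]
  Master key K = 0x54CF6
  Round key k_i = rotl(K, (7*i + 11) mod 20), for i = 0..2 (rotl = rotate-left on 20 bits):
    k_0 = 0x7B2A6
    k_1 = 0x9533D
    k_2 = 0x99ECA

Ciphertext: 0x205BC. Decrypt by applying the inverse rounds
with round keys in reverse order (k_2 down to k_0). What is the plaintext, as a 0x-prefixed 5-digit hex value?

s_0 = ciphertext = 0x205BC
s_1 = InvRound(s_0, k_2) = 0x1C7B4
s_2 = InvRound(s_1, k_1) = 0x994C5
s_3 = InvRound(s_2, k_0) = 0x3575D

0x3575D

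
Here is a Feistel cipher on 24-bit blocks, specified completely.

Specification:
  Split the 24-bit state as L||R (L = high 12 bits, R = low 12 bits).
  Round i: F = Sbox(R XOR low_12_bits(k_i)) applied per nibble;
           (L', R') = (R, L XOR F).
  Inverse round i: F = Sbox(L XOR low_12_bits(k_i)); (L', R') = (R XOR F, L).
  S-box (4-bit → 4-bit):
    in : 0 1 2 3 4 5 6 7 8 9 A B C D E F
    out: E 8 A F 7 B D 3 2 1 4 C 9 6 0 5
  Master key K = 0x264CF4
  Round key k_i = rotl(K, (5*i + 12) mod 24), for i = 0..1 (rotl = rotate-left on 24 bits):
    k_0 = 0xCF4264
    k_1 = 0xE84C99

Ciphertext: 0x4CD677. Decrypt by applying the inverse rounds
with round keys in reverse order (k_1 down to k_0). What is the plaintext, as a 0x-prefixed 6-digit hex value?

0x98A4C0

s_0 = ciphertext = 0x4CD677
s_1 = InvRound(s_0, k_1) = 0x4C04CD
s_2 = InvRound(s_1, k_0) = 0x98A4C0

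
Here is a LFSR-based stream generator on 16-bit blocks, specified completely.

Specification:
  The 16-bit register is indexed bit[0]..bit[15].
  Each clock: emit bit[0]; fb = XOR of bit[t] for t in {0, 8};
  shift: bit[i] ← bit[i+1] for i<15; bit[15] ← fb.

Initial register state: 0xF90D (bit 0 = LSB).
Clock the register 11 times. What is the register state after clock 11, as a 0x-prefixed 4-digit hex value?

0xBE9F

reg_0 = 0xF90D
clock 1: out=1, reg = 0x7C86
clock 2: out=0, reg = 0x3E43
clock 3: out=1, reg = 0x9F21
clock 4: out=1, reg = 0x4F90
clock 5: out=0, reg = 0xA7C8
clock 6: out=0, reg = 0xD3E4
clock 7: out=0, reg = 0xE9F2
clock 8: out=0, reg = 0xF4F9
clock 9: out=1, reg = 0xFA7C
clock 10: out=0, reg = 0x7D3E
clock 11: out=0, reg = 0xBE9F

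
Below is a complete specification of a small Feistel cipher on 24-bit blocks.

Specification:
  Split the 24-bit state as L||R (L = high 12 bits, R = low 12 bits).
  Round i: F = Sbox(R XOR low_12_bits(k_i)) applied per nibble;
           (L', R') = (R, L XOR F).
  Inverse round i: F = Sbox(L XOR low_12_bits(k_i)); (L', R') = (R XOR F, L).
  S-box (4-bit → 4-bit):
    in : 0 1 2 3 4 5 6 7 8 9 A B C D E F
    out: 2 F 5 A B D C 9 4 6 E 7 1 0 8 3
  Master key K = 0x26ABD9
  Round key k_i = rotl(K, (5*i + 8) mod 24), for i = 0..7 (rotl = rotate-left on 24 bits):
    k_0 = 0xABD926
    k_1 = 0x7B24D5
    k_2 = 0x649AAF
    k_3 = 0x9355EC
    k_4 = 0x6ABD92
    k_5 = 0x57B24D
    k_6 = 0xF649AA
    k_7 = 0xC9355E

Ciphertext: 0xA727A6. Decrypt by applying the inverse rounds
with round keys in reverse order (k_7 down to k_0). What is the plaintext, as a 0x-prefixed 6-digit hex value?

0x4267EB

s_0 = ciphertext = 0xA727A6
s_1 = InvRound(s_0, k_7) = 0x4F7A72
s_2 = InvRound(s_1, k_6) = 0xAA24F7
s_3 = InvRound(s_2, k_5) = 0x074AA2
s_4 = InvRound(s_3, k_4) = 0xA2E074
s_5 = InvRound(s_4, k_3) = 0x361A2E
s_6 = InvRound(s_5, k_2) = 0xC36361
s_7 = InvRound(s_6, k_1) = 0x7EBC36
s_8 = InvRound(s_7, k_0) = 0x4267EB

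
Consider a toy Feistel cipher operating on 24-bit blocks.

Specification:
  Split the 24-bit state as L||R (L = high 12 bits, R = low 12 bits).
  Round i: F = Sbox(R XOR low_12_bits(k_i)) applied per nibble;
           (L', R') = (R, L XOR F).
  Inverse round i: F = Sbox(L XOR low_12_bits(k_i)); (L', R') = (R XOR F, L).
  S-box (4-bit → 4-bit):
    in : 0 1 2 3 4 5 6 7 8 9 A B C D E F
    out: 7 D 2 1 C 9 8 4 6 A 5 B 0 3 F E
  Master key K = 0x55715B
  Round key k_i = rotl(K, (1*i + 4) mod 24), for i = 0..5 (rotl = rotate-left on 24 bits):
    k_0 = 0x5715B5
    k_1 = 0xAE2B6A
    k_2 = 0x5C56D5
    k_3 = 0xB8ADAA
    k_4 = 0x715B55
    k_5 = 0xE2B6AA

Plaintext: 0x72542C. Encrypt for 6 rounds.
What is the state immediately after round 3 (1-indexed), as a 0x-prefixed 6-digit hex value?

s_0 = plaintext = 0x72542C
s_1 = Round(s_0, k_0) = 0x42CA8F
s_2 = Round(s_1, k_1) = 0xA8F9D5
s_3 = Round(s_2, k_2) = 0x9D54F8
s_4 = Round(s_3, k_3) = 0x4F8347
s_5 = Round(s_4, k_4) = 0x34722A
s_6 = Round(s_5, k_5) = 0x22AF20

0x9D54F8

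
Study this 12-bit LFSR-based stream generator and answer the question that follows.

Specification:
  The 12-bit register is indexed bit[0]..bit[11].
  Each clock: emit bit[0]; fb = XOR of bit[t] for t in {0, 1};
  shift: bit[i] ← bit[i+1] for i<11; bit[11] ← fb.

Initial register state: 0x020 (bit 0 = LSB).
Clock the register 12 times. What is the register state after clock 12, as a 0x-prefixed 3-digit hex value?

reg_0 = 0x020
clock 1: out=0, reg = 0x010
clock 2: out=0, reg = 0x008
clock 3: out=0, reg = 0x004
clock 4: out=0, reg = 0x002
clock 5: out=0, reg = 0x801
clock 6: out=1, reg = 0xC00
clock 7: out=0, reg = 0x600
clock 8: out=0, reg = 0x300
clock 9: out=0, reg = 0x180
clock 10: out=0, reg = 0x0C0
clock 11: out=0, reg = 0x060
clock 12: out=0, reg = 0x030

0x030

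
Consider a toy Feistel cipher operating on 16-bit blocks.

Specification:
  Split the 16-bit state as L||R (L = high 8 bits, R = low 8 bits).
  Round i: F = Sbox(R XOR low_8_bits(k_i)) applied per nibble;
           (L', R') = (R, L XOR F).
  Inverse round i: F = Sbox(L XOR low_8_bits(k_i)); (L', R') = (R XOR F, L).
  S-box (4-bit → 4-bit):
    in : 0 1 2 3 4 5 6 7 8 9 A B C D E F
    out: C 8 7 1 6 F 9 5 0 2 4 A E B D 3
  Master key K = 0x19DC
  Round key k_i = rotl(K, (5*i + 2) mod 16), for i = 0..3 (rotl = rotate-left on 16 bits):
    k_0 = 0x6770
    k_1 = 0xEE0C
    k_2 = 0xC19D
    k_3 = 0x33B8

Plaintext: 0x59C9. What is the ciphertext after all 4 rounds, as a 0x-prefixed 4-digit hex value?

0x6346

s_0 = plaintext = 0x59C9
s_1 = Round(s_0, k_0) = 0xC9FB
s_2 = Round(s_1, k_1) = 0xFBFC
s_3 = Round(s_2, k_2) = 0xFC63
s_4 = Round(s_3, k_3) = 0x6346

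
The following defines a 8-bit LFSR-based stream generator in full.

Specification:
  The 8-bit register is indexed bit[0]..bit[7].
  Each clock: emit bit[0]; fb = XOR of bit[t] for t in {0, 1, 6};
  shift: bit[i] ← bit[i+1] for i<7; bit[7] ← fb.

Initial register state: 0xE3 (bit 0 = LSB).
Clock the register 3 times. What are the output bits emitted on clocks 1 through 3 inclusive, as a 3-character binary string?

reg_0 = 0xE3
clock 1: out=1, reg = 0xF1
clock 2: out=1, reg = 0x78
clock 3: out=0, reg = 0xBC

110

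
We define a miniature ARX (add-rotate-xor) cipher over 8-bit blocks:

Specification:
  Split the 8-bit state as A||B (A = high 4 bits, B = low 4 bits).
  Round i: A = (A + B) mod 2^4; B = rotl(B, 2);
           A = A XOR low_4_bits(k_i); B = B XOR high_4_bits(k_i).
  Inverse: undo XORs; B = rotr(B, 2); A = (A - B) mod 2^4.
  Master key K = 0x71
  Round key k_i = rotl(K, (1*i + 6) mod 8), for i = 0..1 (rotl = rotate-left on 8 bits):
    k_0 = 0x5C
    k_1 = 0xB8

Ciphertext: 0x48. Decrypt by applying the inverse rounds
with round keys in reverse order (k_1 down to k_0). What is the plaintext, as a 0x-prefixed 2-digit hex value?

0x66

s_0 = ciphertext = 0x48
s_1 = InvRound(s_0, k_1) = 0x0C
s_2 = InvRound(s_1, k_0) = 0x66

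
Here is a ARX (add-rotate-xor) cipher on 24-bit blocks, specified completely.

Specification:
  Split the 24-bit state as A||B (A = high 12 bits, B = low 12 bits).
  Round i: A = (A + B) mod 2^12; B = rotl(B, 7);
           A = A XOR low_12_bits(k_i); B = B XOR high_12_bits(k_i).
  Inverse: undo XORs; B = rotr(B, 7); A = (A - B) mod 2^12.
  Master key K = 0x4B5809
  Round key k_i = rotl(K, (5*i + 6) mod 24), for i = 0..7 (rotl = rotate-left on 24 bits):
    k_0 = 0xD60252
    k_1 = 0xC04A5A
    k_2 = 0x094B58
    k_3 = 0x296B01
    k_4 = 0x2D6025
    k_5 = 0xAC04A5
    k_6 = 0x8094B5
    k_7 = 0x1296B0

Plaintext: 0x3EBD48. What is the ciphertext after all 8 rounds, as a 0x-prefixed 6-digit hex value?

0xD8C8BC

s_0 = plaintext = 0x3EBD48
s_1 = Round(s_0, k_0) = 0x36190A
s_2 = Round(s_1, k_1) = 0x63194C
s_3 = Round(s_2, k_2) = 0x4256DE
s_4 = Round(s_3, k_3) = 0x002DA0
s_5 = Round(s_4, k_4) = 0xD872BB
s_6 = Round(s_5, k_5) = 0x4E7755
s_7 = Round(s_6, k_6) = 0x8892B3
s_8 = Round(s_7, k_7) = 0xD8C8BC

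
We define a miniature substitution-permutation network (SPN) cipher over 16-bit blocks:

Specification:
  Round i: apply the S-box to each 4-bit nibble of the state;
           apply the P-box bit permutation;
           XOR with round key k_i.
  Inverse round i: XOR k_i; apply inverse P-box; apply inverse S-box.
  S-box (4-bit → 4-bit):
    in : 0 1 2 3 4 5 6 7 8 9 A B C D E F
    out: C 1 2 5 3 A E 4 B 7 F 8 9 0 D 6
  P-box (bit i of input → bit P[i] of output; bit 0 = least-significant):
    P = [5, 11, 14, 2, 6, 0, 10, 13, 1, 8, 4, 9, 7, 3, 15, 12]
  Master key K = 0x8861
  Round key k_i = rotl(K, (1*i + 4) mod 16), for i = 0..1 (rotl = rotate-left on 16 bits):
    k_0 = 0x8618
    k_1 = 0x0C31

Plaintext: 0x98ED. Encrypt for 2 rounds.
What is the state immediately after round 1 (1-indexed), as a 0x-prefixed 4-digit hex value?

s_0 = plaintext = 0x98ED
s_1 = Round(s_0, k_0) = 0x21D2
s_2 = Round(s_1, k_1) = 0x043B

0x21D2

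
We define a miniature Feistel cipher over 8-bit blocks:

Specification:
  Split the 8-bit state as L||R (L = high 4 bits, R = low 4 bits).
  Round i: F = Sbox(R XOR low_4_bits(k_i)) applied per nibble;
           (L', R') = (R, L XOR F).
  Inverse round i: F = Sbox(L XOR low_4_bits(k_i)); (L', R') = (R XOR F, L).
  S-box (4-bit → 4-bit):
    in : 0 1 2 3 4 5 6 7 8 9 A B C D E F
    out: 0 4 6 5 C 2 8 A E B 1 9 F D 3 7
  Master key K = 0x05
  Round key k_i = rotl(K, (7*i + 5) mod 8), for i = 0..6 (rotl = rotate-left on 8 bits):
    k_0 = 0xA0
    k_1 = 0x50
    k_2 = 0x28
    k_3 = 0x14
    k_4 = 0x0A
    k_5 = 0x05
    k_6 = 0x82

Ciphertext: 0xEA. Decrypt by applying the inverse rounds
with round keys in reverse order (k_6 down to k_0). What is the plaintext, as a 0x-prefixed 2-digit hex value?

0x53

s_0 = ciphertext = 0xEA
s_1 = InvRound(s_0, k_6) = 0x5E
s_2 = InvRound(s_1, k_5) = 0xE5
s_3 = InvRound(s_2, k_4) = 0x9E
s_4 = InvRound(s_3, k_3) = 0x39
s_5 = InvRound(s_4, k_2) = 0x03
s_6 = InvRound(s_5, k_1) = 0x30
s_7 = InvRound(s_6, k_0) = 0x53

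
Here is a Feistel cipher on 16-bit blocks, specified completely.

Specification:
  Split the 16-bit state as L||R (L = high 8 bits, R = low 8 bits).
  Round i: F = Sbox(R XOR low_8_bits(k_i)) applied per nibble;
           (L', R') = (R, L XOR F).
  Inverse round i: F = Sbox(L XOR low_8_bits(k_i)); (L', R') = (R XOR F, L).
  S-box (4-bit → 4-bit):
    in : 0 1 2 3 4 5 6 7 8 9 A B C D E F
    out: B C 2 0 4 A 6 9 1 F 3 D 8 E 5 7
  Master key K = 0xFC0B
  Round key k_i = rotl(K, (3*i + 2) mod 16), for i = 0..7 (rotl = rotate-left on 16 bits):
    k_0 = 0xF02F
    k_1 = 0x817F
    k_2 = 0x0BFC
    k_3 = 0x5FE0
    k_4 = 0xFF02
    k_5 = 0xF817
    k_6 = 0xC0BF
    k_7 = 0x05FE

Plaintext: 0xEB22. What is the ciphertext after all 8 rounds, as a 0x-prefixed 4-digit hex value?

s_0 = plaintext = 0xEB22
s_1 = Round(s_0, k_0) = 0x2255
s_2 = Round(s_1, k_1) = 0x5501
s_3 = Round(s_2, k_2) = 0x012B
s_4 = Round(s_3, k_3) = 0x2B8C
s_5 = Round(s_4, k_4) = 0x8C3E
s_6 = Round(s_5, k_5) = 0x3EA3
s_7 = Round(s_6, k_6) = 0xA3F6
s_8 = Round(s_7, k_7) = 0xF612

0xF612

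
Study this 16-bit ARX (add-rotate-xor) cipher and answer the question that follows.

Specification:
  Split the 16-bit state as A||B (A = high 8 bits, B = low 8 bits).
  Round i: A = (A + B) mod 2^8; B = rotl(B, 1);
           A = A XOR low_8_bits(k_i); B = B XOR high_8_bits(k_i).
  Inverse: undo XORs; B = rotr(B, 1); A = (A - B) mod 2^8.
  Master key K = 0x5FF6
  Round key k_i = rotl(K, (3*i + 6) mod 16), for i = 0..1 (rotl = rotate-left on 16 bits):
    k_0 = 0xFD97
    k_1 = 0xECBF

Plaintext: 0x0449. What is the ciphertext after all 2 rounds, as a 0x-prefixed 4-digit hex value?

s_0 = plaintext = 0x0449
s_1 = Round(s_0, k_0) = 0xDA6F
s_2 = Round(s_1, k_1) = 0xF632

0xF632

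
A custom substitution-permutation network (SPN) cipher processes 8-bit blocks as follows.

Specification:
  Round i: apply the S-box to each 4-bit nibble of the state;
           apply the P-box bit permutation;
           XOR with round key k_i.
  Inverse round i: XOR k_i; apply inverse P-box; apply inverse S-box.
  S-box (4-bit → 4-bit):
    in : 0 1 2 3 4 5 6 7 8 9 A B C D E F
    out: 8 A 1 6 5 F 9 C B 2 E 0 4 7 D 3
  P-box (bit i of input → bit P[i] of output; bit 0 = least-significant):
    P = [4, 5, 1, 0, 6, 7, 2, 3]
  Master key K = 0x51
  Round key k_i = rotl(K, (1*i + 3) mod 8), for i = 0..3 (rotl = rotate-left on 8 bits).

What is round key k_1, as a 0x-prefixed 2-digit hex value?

K = 0x51
k_0 = rotl(K, (1*0+3) mod 8) = rotl(K, 3) = 0x8A
k_1 = rotl(K, (1*1+3) mod 8) = rotl(K, 4) = 0x15

0x15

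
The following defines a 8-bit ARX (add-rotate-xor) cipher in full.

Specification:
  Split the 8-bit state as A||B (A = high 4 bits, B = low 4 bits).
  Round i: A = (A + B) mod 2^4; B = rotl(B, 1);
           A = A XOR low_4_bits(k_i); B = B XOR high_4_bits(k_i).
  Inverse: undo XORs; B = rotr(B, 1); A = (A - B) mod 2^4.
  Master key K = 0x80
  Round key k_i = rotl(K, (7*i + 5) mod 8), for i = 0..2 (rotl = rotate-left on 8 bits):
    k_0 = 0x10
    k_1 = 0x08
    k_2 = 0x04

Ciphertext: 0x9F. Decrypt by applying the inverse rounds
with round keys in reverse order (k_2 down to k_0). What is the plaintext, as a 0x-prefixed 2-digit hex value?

0x07

s_0 = ciphertext = 0x9F
s_1 = InvRound(s_0, k_2) = 0xEF
s_2 = InvRound(s_1, k_1) = 0x7F
s_3 = InvRound(s_2, k_0) = 0x07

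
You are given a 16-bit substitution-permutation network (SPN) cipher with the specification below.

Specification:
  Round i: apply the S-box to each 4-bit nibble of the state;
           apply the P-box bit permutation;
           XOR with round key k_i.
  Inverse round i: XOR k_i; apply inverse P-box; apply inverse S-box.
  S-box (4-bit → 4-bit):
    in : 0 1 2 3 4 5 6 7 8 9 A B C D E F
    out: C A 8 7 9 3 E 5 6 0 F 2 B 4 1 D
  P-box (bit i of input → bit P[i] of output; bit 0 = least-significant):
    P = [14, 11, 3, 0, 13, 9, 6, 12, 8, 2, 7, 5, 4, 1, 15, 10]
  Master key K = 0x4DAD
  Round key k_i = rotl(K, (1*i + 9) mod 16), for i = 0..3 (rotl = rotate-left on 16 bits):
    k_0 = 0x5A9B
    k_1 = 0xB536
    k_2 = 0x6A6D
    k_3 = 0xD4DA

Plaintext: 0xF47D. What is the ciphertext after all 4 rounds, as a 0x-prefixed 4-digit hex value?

s_0 = plaintext = 0xF47D
s_1 = Round(s_0, k_0) = 0xFFE3
s_2 = Round(s_1, k_1) = 0x588E
s_3 = Round(s_2, k_2) = 0x28BB
s_4 = Round(s_3, k_3) = 0xDA5E

0xDA5E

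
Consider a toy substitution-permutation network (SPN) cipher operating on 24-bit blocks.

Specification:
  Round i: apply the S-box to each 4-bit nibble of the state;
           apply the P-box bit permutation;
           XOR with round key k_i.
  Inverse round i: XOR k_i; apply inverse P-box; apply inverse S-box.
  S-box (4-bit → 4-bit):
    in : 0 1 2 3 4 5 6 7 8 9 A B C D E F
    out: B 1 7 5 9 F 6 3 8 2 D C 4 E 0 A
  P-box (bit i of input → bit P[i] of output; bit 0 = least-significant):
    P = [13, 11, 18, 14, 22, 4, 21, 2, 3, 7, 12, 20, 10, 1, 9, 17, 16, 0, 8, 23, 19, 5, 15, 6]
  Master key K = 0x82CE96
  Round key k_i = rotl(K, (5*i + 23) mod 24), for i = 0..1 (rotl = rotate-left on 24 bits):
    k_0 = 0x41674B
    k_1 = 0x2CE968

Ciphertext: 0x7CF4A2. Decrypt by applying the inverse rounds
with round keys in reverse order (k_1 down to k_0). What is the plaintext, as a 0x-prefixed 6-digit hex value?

0x446C7C

s_0 = ciphertext = 0x7CF4A2
s_1 = InvRound(s_0, k_1) = 0x8C7519
s_2 = InvRound(s_1, k_0) = 0x446C7C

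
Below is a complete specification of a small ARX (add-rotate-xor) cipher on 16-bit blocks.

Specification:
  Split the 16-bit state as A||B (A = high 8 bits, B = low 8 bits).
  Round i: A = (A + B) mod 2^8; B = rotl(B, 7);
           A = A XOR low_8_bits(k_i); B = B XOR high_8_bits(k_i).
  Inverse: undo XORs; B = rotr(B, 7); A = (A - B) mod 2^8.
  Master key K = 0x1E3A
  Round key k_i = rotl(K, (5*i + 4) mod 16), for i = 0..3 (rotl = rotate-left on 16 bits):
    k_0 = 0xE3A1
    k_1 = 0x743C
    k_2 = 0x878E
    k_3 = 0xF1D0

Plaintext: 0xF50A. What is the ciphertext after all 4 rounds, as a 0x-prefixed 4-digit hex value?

s_0 = plaintext = 0xF50A
s_1 = Round(s_0, k_0) = 0x5EE6
s_2 = Round(s_1, k_1) = 0x7807
s_3 = Round(s_2, k_2) = 0xF104
s_4 = Round(s_3, k_3) = 0x25F3

0x25F3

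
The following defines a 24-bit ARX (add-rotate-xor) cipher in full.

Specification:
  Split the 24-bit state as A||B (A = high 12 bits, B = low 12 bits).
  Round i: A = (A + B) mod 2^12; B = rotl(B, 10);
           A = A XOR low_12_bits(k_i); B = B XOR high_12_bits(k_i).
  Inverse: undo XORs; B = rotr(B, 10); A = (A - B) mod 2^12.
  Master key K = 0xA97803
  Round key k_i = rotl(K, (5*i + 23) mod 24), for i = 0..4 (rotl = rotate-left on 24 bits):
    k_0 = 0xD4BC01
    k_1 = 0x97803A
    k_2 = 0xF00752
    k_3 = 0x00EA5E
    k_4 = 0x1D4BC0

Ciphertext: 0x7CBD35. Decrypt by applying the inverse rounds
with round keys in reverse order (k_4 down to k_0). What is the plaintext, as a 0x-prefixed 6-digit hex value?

s_0 = ciphertext = 0x7CBD35
s_1 = InvRound(s_0, k_4) = 0x884387
s_2 = InvRound(s_1, k_3) = 0x4B6E24
s_3 = InvRound(s_2, k_2) = 0xF54490
s_4 = InvRound(s_3, k_1) = 0x7CB7A3
s_5 = InvRound(s_4, k_0) = 0x028BA2

0x028BA2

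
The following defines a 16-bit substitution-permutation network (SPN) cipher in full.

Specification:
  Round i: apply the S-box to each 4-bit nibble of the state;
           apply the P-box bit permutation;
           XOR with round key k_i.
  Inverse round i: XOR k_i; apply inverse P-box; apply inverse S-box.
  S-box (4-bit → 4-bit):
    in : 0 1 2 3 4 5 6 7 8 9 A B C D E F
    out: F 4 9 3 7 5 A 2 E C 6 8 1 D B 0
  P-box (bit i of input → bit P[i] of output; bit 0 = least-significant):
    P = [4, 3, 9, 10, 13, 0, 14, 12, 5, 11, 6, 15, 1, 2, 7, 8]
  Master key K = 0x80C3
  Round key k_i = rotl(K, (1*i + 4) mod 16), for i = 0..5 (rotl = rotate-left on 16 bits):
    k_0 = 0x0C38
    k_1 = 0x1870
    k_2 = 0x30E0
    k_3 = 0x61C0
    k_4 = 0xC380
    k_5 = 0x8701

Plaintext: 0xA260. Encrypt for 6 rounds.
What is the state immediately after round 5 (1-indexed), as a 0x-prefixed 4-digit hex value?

s_0 = plaintext = 0xA260
s_1 = Round(s_0, k_0) = 0x9A85
s_2 = Round(s_1, k_1) = 0x43A1
s_3 = Round(s_2, k_2) = 0x7A47
s_4 = Round(s_3, k_3) = 0x098D
s_5 = Round(s_4, k_4) = 0x1457
s_6 = Round(s_5, k_5) = 0xEFE9

0x1457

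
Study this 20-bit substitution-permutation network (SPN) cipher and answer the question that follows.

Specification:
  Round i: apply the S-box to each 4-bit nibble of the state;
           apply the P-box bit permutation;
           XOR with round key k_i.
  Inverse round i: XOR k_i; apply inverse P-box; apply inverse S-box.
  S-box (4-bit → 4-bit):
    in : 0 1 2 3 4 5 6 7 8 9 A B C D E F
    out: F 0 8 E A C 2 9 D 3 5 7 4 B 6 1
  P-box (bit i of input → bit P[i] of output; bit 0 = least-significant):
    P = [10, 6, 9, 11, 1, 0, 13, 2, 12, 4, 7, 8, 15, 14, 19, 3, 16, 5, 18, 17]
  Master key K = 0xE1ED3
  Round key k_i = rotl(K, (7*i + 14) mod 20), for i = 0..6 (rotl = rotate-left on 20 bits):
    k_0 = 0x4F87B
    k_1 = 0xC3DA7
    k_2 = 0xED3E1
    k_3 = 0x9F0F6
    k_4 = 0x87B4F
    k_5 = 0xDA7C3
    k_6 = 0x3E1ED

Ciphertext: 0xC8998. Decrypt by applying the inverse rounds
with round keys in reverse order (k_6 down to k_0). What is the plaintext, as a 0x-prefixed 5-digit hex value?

0xFE612

s_0 = ciphertext = 0xC8998
s_1 = InvRound(s_0, k_6) = 0x0E634
s_2 = InvRound(s_1, k_5) = 0xBE3D6
s_3 = InvRound(s_2, k_4) = 0x77B62
s_4 = InvRound(s_3, k_3) = 0x5A325
s_5 = InvRound(s_4, k_2) = 0x7EA56
s_6 = InvRound(s_5, k_1) = 0xDB06B
s_7 = InvRound(s_6, k_0) = 0xFE612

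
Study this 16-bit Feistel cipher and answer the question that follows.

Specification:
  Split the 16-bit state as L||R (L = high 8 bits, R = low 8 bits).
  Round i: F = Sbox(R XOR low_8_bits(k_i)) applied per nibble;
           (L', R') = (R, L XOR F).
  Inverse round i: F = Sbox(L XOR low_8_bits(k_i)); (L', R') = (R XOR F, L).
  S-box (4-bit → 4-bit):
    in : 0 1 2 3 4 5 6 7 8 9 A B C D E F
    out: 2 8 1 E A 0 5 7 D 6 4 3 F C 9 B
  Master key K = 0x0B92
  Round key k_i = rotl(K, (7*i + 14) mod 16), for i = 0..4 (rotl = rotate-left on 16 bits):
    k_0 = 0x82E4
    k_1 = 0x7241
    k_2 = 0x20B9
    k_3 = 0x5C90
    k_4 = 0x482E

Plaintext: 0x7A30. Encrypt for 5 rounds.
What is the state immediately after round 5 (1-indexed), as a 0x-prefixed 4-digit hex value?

s_0 = plaintext = 0x7A30
s_1 = Round(s_0, k_0) = 0x30B0
s_2 = Round(s_1, k_1) = 0xB088
s_3 = Round(s_2, k_2) = 0x8858
s_4 = Round(s_3, k_3) = 0x5875
s_5 = Round(s_4, k_4) = 0x755B

0x755B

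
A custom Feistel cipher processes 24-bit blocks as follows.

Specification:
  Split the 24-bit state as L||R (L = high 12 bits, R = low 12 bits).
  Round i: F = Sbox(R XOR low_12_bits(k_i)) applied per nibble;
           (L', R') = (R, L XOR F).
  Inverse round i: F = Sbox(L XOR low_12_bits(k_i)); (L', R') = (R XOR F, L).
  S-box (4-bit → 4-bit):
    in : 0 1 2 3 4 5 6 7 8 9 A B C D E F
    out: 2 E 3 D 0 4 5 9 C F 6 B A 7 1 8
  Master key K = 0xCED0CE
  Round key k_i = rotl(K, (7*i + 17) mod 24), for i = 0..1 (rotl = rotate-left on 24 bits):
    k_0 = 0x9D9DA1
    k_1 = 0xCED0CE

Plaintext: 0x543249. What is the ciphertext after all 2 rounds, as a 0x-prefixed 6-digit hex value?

s_0 = plaintext = 0x543249
s_1 = Round(s_0, k_0) = 0x249D5F
s_2 = Round(s_1, k_1) = 0xD5F5B7

0xD5F5B7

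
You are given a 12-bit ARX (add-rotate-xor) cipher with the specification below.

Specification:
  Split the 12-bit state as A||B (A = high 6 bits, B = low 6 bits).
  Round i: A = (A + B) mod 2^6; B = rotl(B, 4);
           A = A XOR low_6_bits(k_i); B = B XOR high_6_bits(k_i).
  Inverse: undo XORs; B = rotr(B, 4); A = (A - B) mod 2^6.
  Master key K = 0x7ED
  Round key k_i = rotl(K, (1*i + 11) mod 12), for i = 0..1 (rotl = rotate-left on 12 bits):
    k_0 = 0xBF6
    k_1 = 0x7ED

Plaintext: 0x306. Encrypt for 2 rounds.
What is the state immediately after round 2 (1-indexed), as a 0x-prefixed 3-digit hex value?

s_0 = plaintext = 0x306
s_1 = Round(s_0, k_0) = 0x90E
s_2 = Round(s_1, k_1) = 0x7FC

0x7FC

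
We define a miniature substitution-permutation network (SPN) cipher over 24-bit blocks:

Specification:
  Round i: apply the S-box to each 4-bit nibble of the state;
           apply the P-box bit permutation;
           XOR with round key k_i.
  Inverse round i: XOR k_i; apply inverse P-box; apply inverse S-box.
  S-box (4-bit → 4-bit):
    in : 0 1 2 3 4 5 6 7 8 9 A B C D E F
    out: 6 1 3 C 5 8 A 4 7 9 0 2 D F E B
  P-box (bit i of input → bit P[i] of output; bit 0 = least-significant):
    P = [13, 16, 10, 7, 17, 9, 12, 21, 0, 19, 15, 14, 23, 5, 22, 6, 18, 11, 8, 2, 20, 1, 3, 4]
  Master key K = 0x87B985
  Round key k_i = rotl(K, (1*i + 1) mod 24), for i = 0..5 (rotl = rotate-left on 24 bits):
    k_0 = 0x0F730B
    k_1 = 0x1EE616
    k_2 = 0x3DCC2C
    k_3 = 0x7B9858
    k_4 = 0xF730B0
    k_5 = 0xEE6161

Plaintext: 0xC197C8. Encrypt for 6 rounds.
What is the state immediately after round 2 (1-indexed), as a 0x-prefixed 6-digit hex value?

0xFA6BD4

s_0 = plaintext = 0xC197C8
s_1 = Round(s_0, k_0) = 0xB8C753
s_2 = Round(s_1, k_1) = 0xFA6BD4
s_3 = Round(s_2, k_2) = 0x07FA5E
s_4 = Round(s_3, k_3) = 0xDA9DB2
s_5 = Round(s_4, k_4) = 0x6ED2EB
s_6 = Round(s_5, k_5) = 0x077A16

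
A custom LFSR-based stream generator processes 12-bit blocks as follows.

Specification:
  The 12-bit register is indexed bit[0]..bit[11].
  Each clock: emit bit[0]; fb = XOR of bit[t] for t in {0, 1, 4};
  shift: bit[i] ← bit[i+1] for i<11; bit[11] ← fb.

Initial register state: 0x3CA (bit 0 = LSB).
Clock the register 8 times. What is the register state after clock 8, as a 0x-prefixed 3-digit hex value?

reg_0 = 0x3CA
clock 1: out=0, reg = 0x9E5
clock 2: out=1, reg = 0xCF2
clock 3: out=0, reg = 0x679
clock 4: out=1, reg = 0x33C
clock 5: out=0, reg = 0x99E
clock 6: out=0, reg = 0x4CF
clock 7: out=1, reg = 0x267
clock 8: out=1, reg = 0x133

0x133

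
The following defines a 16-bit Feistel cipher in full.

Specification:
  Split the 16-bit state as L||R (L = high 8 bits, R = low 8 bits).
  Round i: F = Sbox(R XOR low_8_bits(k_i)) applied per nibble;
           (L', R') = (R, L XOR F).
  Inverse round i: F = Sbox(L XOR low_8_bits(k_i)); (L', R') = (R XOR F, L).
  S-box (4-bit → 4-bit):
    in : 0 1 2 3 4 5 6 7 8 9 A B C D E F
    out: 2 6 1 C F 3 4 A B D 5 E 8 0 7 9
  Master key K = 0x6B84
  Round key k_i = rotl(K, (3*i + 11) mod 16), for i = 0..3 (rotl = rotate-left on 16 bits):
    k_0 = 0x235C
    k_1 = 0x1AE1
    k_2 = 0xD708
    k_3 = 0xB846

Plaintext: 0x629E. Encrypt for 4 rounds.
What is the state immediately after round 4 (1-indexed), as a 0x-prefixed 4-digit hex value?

0x0946

s_0 = plaintext = 0x629E
s_1 = Round(s_0, k_0) = 0x9EE3
s_2 = Round(s_1, k_1) = 0xE3BF
s_3 = Round(s_2, k_2) = 0xBF09
s_4 = Round(s_3, k_3) = 0x0946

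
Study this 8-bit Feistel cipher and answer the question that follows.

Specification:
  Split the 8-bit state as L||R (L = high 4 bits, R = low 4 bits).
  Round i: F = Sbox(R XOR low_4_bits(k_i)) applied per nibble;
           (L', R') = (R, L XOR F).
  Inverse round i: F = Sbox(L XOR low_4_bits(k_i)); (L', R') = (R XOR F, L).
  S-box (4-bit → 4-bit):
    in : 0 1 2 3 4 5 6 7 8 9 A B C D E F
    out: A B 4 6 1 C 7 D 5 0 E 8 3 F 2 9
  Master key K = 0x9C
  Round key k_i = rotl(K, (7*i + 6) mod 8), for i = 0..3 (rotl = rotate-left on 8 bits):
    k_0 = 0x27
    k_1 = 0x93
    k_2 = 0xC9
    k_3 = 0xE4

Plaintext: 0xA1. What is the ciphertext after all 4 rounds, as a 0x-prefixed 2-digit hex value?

s_0 = plaintext = 0xA1
s_1 = Round(s_0, k_0) = 0x1D
s_2 = Round(s_1, k_1) = 0xD3
s_3 = Round(s_2, k_2) = 0x33
s_4 = Round(s_3, k_3) = 0x3E

0x3E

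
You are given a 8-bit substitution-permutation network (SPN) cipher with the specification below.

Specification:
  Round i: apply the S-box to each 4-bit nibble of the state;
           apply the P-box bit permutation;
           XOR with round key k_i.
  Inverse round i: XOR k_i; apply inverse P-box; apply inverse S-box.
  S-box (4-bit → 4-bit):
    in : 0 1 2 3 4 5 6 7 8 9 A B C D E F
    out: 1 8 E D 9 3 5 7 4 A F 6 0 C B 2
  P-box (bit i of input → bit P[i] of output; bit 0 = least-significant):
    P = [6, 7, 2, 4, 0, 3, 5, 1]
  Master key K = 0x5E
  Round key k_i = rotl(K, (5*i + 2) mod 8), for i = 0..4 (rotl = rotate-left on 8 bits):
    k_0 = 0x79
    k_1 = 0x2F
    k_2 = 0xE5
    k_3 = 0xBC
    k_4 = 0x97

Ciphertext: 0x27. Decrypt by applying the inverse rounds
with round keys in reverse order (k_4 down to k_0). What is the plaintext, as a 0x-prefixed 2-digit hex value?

s_0 = ciphertext = 0x27
s_1 = InvRound(s_0, k_4) = 0x89
s_2 = InvRound(s_1, k_3) = 0x6D
s_3 = InvRound(s_2, k_2) = 0xFF
s_4 = InvRound(s_3, k_1) = 0xCE
s_5 = InvRound(s_4, k_0) = 0x32

0x32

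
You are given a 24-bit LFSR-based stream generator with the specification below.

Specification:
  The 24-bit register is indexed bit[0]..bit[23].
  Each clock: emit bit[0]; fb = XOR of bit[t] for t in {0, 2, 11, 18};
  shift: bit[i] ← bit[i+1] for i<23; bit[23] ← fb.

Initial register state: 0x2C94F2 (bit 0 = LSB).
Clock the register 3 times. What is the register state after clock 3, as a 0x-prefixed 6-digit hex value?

reg_0 = 0x2C94F2
clock 1: out=0, reg = 0x964A79
clock 2: out=1, reg = 0xCB253C
clock 3: out=0, reg = 0xE5929E

0xE5929E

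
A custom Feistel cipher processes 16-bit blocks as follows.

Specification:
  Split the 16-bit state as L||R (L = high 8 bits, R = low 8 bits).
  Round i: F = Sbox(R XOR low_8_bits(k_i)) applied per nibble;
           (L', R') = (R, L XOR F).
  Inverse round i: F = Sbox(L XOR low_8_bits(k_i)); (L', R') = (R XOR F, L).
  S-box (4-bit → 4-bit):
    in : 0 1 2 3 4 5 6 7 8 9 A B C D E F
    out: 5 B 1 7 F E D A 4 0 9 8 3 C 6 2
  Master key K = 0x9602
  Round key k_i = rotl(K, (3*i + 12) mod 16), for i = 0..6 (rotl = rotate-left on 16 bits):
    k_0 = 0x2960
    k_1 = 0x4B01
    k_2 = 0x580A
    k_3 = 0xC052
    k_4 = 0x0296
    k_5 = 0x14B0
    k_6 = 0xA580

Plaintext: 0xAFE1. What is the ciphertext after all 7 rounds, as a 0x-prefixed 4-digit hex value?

s_0 = plaintext = 0xAFE1
s_1 = Round(s_0, k_0) = 0xE1E4
s_2 = Round(s_1, k_1) = 0xE48F
s_3 = Round(s_2, k_2) = 0x8FAA
s_4 = Round(s_3, k_3) = 0xAAAB
s_5 = Round(s_4, k_4) = 0xABD6
s_6 = Round(s_5, k_5) = 0xD676
s_7 = Round(s_6, k_6) = 0x76FB

0x76FB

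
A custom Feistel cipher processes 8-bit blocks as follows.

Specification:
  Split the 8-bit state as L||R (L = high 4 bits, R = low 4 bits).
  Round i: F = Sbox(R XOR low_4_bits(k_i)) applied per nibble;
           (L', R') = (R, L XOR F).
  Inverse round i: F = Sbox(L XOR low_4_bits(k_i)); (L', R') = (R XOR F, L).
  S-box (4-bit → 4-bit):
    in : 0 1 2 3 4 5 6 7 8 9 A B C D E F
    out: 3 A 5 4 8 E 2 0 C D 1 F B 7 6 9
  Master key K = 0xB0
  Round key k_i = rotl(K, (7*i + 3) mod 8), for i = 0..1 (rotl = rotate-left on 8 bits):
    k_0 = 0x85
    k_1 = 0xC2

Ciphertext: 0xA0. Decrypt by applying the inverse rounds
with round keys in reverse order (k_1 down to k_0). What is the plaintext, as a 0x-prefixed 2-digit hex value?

s_0 = ciphertext = 0xA0
s_1 = InvRound(s_0, k_1) = 0xCA
s_2 = InvRound(s_1, k_0) = 0x7C

0x7C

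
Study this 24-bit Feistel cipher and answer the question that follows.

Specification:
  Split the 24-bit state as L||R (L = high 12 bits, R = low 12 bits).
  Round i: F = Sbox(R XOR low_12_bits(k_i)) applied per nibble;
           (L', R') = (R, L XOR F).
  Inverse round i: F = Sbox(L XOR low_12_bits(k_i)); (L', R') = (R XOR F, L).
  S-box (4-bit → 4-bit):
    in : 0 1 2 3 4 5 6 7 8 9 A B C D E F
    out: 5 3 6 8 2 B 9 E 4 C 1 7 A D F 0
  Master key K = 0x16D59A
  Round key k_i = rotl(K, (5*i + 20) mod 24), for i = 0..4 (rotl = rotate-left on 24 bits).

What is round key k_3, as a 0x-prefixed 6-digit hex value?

K = 0x16D59A
k_0 = rotl(K, (5*0+20) mod 24) = rotl(K, 20) = 0xA16D59
k_1 = rotl(K, (5*1+20) mod 24) = rotl(K, 1) = 0x2DAB34
k_2 = rotl(K, (5*2+20) mod 24) = rotl(K, 6) = 0xB56685
k_3 = rotl(K, (5*3+20) mod 24) = rotl(K, 11) = 0xACD0B6

0xACD0B6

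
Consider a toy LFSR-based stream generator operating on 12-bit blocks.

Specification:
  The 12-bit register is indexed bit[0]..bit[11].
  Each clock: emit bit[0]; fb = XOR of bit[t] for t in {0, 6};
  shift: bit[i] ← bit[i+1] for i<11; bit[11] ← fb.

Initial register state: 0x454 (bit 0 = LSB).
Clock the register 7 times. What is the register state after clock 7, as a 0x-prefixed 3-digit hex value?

0x0A8

reg_0 = 0x454
clock 1: out=0, reg = 0xA2A
clock 2: out=0, reg = 0x515
clock 3: out=1, reg = 0xA8A
clock 4: out=0, reg = 0x545
clock 5: out=1, reg = 0x2A2
clock 6: out=0, reg = 0x151
clock 7: out=1, reg = 0x0A8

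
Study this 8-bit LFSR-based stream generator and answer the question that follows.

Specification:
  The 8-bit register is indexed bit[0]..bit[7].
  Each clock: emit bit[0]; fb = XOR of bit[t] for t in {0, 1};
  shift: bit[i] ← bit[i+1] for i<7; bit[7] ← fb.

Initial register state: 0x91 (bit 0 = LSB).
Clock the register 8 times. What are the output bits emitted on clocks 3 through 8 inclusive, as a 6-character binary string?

001001

reg_0 = 0x91
clock 1: out=1, reg = 0xC8
clock 2: out=0, reg = 0x64
clock 3: out=0, reg = 0x32
clock 4: out=0, reg = 0x99
clock 5: out=1, reg = 0xCC
clock 6: out=0, reg = 0x66
clock 7: out=0, reg = 0xB3
clock 8: out=1, reg = 0x59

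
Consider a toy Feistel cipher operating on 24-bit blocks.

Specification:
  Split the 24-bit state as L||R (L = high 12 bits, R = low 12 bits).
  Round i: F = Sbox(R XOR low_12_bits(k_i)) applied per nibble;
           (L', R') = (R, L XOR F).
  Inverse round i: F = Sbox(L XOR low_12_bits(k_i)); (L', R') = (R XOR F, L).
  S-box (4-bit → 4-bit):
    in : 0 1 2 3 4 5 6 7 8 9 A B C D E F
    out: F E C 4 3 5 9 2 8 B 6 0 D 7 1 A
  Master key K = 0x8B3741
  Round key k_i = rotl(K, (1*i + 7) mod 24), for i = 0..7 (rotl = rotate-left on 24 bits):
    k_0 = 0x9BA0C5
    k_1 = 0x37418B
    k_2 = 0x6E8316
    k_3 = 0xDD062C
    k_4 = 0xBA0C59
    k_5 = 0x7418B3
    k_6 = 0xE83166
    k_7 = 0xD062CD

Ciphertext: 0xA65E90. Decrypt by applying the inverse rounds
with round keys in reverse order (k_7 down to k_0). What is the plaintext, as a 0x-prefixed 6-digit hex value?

s_0 = ciphertext = 0xA65E90
s_1 = InvRound(s_0, k_7) = 0x6F8A65
s_2 = InvRound(s_1, k_6) = 0x8D46F8
s_3 = InvRound(s_2, k_5) = 0x96A8D4
s_4 = InvRound(s_3, k_4) = 0xD9096A
s_5 = InvRound(s_4, k_3) = 0x967D90
s_6 = InvRound(s_5, k_2) = 0xBBE967
s_7 = InvRound(s_6, k_1) = 0xF22BBE
s_8 = InvRound(s_7, k_0) = 0x1ACF22

0x1ACF22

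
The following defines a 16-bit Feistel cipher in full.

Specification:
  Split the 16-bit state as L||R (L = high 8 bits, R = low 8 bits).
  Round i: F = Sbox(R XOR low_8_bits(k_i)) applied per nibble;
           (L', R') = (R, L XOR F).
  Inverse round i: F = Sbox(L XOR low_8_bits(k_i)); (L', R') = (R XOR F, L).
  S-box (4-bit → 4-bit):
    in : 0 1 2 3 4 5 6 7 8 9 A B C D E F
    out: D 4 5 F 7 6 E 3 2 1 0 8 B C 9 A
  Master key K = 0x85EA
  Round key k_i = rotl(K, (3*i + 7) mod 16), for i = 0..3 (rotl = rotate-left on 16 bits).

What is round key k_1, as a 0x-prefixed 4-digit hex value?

K = 0x85EA
k_0 = rotl(K, (3*0+7) mod 16) = rotl(K, 7) = 0xF542
k_1 = rotl(K, (3*1+7) mod 16) = rotl(K, 10) = 0xAA17

0xAA17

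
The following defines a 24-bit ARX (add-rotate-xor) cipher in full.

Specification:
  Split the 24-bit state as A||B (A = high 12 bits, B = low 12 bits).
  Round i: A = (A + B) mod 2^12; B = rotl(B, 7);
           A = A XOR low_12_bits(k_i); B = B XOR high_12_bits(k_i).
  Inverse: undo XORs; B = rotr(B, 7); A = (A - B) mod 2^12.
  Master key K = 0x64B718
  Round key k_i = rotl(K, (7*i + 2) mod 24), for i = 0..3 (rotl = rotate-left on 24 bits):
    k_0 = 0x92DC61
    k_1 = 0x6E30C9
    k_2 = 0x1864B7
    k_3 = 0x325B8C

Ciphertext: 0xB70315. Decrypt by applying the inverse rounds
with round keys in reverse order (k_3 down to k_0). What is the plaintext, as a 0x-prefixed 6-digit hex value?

0x00F439

s_0 = ciphertext = 0xB70315
s_1 = InvRound(s_0, k_3) = 0xAFC600
s_2 = InvRound(s_1, k_2) = 0xD7C0CF
s_3 = InvRound(s_2, k_1) = 0x82958C
s_4 = InvRound(s_3, k_0) = 0x00F439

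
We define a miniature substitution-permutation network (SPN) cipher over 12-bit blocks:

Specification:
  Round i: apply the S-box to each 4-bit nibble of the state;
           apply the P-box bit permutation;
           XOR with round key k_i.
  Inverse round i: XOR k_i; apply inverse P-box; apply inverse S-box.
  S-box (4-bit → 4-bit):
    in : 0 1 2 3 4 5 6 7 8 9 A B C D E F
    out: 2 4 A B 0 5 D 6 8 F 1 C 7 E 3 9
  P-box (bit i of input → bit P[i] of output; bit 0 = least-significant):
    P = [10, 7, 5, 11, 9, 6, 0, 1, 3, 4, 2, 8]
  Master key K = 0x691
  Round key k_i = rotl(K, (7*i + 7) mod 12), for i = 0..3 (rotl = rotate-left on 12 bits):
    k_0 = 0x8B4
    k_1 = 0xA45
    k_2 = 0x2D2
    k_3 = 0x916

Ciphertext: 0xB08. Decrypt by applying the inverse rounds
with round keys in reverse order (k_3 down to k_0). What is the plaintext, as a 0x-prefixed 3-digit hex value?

s_0 = ciphertext = 0xB08
s_1 = InvRound(s_0, k_3) = 0xCF4
s_2 = InvRound(s_1, k_2) = 0x1F6
s_3 = InvRound(s_2, k_1) = 0x26D
s_4 = InvRound(s_3, k_0) = 0xEC2

0xEC2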